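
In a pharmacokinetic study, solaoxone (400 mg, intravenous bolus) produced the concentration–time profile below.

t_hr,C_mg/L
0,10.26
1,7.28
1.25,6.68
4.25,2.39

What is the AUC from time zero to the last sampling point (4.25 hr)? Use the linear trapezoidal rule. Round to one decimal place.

AUC = 24.1 mg/L·hr

Trapezoidal AUC_0→4.25:
  [0→1]: (10.26+7.28)/2 × 1 = 8.77
  [1→1.25]: (7.28+6.68)/2 × 0.25 = 1.745
  [1.25→4.25]: (6.68+2.39)/2 × 3 = 13.605
  Sum = 24.12 mg/L·hr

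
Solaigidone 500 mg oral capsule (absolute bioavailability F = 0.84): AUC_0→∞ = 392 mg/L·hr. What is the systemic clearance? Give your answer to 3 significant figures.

CL = F × Dose / AUC_0→∞
   = 0.84 × 500 / 392 = 1.07143 L/hr

CL = 1.07 L/hr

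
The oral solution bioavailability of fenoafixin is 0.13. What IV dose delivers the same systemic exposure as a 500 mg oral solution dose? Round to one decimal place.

D_iv = 65.0 mg

Systemic exposure from an extravascular dose = F × D_ev, so the equivalent IV dose is F × D_ev.
D_iv = F × D_ev = 0.13 × 500 = 65 mg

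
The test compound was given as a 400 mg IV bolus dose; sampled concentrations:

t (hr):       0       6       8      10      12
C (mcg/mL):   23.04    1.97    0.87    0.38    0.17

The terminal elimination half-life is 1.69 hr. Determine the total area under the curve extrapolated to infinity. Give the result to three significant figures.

Trapezoidal AUC_0→12:
  [0→6]: (23.04+1.97)/2 × 6 = 75.03
  [6→8]: (1.97+0.87)/2 × 2 = 2.84
  [8→10]: (0.87+0.38)/2 × 2 = 1.25
  [10→12]: (0.38+0.17)/2 × 2 = 0.55
  Sum = 79.67 mcg/mL·hr
k_e = ln2 / t½ = 0.693147 / 1.69 = 0.4101 hr^-1
Extrapolated tail: C_last / k_e = 0.17 / 0.4101 = 0.415
AUC_0→∞ = 79.67 + 0.415 = 80.085 mcg/mL·hr

AUC = 80.1 mcg/mL·hr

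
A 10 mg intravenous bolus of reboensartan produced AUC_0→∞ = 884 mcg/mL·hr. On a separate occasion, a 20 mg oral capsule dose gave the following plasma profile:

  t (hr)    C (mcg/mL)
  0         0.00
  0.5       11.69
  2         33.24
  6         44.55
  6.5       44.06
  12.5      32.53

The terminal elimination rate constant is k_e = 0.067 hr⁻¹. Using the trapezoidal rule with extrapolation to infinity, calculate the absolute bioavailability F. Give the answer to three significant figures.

F = 0.526

Trapezoidal AUC_0→12.5 (oral capsule):
  [0→0.5]: (0.00+11.69)/2 × 0.5 = 2.9225
  [0.5→2]: (11.69+33.24)/2 × 1.5 = 33.6975
  [2→6]: (33.24+44.55)/2 × 4 = 155.58
  [6→6.5]: (44.55+44.06)/2 × 0.5 = 22.1525
  [6.5→12.5]: (44.06+32.53)/2 × 6 = 229.77
  Sum = 444.1225 mcg/mL·hr
Tail: C_last/k_e = 32.53/0.067 = 485.522
AUC_0→∞ (oral capsule) = 444.1225 + 485.522 = 929.6445 mcg/mL·hr
F = (AUC_ev/D_ev)/(AUC_iv/D_iv) = (929.6445/20)/(884/10) = 46.482225/88.4 = 0.5258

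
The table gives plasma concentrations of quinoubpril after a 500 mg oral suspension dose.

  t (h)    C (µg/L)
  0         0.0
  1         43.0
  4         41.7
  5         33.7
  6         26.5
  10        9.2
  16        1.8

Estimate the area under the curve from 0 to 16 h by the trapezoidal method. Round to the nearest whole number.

AUC = 321 µg/L·h

Trapezoidal AUC_0→16:
  [0→1]: (0.0+43.0)/2 × 1 = 21.5
  [1→4]: (43.0+41.7)/2 × 3 = 127.05
  [4→5]: (41.7+33.7)/2 × 1 = 37.7
  [5→6]: (33.7+26.5)/2 × 1 = 30.1
  [6→10]: (26.5+9.2)/2 × 4 = 71.4
  [10→16]: (9.2+1.8)/2 × 6 = 33.0
  Sum = 320.75 µg/L·h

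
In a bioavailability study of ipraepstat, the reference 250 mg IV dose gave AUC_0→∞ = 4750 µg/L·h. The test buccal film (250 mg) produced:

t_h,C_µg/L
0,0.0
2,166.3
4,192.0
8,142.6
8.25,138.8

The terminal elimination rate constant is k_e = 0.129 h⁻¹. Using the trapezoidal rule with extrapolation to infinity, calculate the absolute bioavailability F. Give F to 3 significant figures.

Trapezoidal AUC_0→8.25 (buccal film):
  [0→2]: (0.0+166.3)/2 × 2 = 166.3
  [2→4]: (166.3+192.0)/2 × 2 = 358.3
  [4→8]: (192.0+142.6)/2 × 4 = 669.2
  [8→8.25]: (142.6+138.8)/2 × 0.25 = 35.175
  Sum = 1228.975 µg/L·h
Tail: C_last/k_e = 138.8/0.129 = 1075.969
AUC_0→∞ (buccal film) = 1228.975 + 1075.969 = 2304.944 µg/L·h
F = (AUC_ev/D_ev)/(AUC_iv/D_iv) = (2304.944/250)/(4750/250) = 9.219776/19 = 0.4853

F = 0.485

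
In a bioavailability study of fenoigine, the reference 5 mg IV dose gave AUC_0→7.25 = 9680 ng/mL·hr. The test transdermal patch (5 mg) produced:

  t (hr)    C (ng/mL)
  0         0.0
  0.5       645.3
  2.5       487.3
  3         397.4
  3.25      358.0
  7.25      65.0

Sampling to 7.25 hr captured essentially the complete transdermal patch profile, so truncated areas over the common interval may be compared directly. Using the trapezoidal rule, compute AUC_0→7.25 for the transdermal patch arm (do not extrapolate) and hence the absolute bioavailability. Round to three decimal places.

Trapezoidal AUC_0→7.25 (transdermal patch):
  [0→0.5]: (0.0+645.3)/2 × 0.5 = 161.325
  [0.5→2.5]: (645.3+487.3)/2 × 2 = 1132.6
  [2.5→3]: (487.3+397.4)/2 × 0.5 = 221.175
  [3→3.25]: (397.4+358.0)/2 × 0.25 = 94.425
  [3.25→7.25]: (358.0+65.0)/2 × 4 = 846.0
  Sum = 2455.525 ng/mL·hr
F = (AUC_ev/D_ev)/(AUC_iv/D_iv) = (2455.525/5)/(9680/5) = 491.105/1936 = 0.2537

F = 0.254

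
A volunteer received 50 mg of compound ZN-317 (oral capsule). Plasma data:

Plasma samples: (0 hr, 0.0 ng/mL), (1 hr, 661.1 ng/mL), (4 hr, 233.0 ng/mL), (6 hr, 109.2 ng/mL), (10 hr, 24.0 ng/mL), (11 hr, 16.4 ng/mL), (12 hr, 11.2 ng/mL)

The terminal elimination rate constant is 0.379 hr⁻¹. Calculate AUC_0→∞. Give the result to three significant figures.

AUC = 2340 ng/mL·hr

Trapezoidal AUC_0→12:
  [0→1]: (0.0+661.1)/2 × 1 = 330.55
  [1→4]: (661.1+233.0)/2 × 3 = 1341.15
  [4→6]: (233.0+109.2)/2 × 2 = 342.2
  [6→10]: (109.2+24.0)/2 × 4 = 266.4
  [10→11]: (24.0+16.4)/2 × 1 = 20.2
  [11→12]: (16.4+11.2)/2 × 1 = 13.8
  Sum = 2314.3 ng/mL·hr
Extrapolated tail: C_last / k_e = 11.2 / 0.379 = 29.551
AUC_0→∞ = 2314.3 + 29.551 = 2343.851 ng/mL·hr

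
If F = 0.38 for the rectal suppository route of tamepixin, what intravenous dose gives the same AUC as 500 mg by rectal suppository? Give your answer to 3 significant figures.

Systemic exposure from an extravascular dose = F × D_ev, so the equivalent IV dose is F × D_ev.
D_iv = F × D_ev = 0.38 × 500 = 190 mg

D_iv = 190 mg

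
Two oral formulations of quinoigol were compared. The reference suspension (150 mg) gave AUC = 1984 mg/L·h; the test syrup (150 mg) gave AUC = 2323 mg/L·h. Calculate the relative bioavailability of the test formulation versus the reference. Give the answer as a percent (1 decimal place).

F_rel = (AUC_test/D_test) / (AUC_ref/D_ref)
      = (2323/150) / (1984/150)
      = 15.4867 / 13.2267 = 1.1709 = 117.09%

F_rel = 117.1%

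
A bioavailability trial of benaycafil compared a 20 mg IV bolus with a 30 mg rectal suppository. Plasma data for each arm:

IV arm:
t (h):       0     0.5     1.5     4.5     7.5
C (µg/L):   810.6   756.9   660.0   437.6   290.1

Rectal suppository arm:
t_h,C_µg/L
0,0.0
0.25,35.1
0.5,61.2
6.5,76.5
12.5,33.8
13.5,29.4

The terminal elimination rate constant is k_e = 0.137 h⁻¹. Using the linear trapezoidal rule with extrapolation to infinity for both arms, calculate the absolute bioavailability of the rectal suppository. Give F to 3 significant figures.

F = 0.113

Trapezoidal AUC_0→7.5 (IV):
  [0→0.5]: (810.6+756.9)/2 × 0.5 = 391.875
  [0.5→1.5]: (756.9+660.0)/2 × 1 = 708.45
  [1.5→4.5]: (660.0+437.6)/2 × 3 = 1646.4
  [4.5→7.5]: (437.6+290.1)/2 × 3 = 1091.55
  Sum = 3838.275 µg/L·h
IV tail: 290.1/0.137 = 2117.518; AUC_iv,0→∞ = 3838.275 + 2117.518 = 5955.793 µg/L·h
Trapezoidal AUC_0→13.5 (rectal suppository):
  [0→0.25]: (0.0+35.1)/2 × 0.25 = 4.3875
  [0.25→0.5]: (35.1+61.2)/2 × 0.25 = 12.0375
  [0.5→6.5]: (61.2+76.5)/2 × 6 = 413.1
  [6.5→12.5]: (76.5+33.8)/2 × 6 = 330.9
  [12.5→13.5]: (33.8+29.4)/2 × 1 = 31.6
  Sum = 792.025 µg/L·h
rectal suppository tail: 29.4/0.137 = 214.599; AUC_ev,0→∞ = 792.025 + 214.599 = 1006.624 µg/L·h
F = (AUC_ev/D_ev)/(AUC_iv/D_iv) = (1006.624/30)/(5955.793/20) = 33.5541/297.78965 = 0.1127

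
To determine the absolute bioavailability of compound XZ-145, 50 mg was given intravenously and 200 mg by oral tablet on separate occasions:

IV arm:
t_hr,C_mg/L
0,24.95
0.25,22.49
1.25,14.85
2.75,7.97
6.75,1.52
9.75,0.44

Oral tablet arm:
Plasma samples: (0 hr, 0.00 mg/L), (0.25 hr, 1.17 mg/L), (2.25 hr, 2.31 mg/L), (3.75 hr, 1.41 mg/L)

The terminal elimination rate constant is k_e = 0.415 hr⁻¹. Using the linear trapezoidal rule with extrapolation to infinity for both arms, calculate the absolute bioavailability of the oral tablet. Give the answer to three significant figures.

Trapezoidal AUC_0→9.75 (IV):
  [0→0.25]: (24.95+22.49)/2 × 0.25 = 5.93
  [0.25→1.25]: (22.49+14.85)/2 × 1 = 18.67
  [1.25→2.75]: (14.85+7.97)/2 × 1.5 = 17.115
  [2.75→6.75]: (7.97+1.52)/2 × 4 = 18.98
  [6.75→9.75]: (1.52+0.44)/2 × 3 = 2.94
  Sum = 63.635 mg/L·hr
IV tail: 0.44/0.415 = 1.060; AUC_iv,0→∞ = 63.635 + 1.060 = 64.695 mg/L·hr
Trapezoidal AUC_0→3.75 (oral tablet):
  [0→0.25]: (0.00+1.17)/2 × 0.25 = 0.14625
  [0.25→2.25]: (1.17+2.31)/2 × 2 = 3.48
  [2.25→3.75]: (2.31+1.41)/2 × 1.5 = 2.79
  Sum = 6.41625 mg/L·hr
oral tablet tail: 1.41/0.415 = 3.398; AUC_ev,0→∞ = 6.41625 + 3.398 = 9.81425 mg/L·hr
F = (AUC_ev/D_ev)/(AUC_iv/D_iv) = (9.81425/200)/(64.695/50) = 0.04907125/1.2939 = 0.0379

F = 0.0379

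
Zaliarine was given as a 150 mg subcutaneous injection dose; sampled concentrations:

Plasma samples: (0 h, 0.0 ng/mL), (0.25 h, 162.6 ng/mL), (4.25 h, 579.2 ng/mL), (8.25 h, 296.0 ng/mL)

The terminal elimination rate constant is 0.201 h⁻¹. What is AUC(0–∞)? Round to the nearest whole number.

AUC = 4727 ng/mL·h

Trapezoidal AUC_0→8.25:
  [0→0.25]: (0.0+162.6)/2 × 0.25 = 20.325
  [0.25→4.25]: (162.6+579.2)/2 × 4 = 1483.6
  [4.25→8.25]: (579.2+296.0)/2 × 4 = 1750.4
  Sum = 3254.325 ng/mL·h
Extrapolated tail: C_last / k_e = 296.0 / 0.201 = 1472.637
AUC_0→∞ = 3254.325 + 1472.637 = 4726.962 ng/mL·h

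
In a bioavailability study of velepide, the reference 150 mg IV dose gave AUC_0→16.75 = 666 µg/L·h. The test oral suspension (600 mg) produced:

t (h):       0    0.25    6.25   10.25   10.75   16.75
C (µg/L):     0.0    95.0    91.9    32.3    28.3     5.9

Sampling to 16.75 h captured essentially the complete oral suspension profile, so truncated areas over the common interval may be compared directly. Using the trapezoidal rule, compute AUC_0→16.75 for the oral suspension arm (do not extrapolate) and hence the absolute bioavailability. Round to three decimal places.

Trapezoidal AUC_0→16.75 (oral suspension):
  [0→0.25]: (0.0+95.0)/2 × 0.25 = 11.875
  [0.25→6.25]: (95.0+91.9)/2 × 6 = 560.7
  [6.25→10.25]: (91.9+32.3)/2 × 4 = 248.4
  [10.25→10.75]: (32.3+28.3)/2 × 0.5 = 15.15
  [10.75→16.75]: (28.3+5.9)/2 × 6 = 102.6
  Sum = 938.725 µg/L·h
F = (AUC_ev/D_ev)/(AUC_iv/D_iv) = (938.725/600)/(666/150) = 1.56454/4.44 = 0.3524

F = 0.352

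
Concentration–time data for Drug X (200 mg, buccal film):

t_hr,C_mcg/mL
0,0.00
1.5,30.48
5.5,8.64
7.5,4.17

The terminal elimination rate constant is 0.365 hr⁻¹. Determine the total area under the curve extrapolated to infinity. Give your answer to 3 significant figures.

Trapezoidal AUC_0→7.5:
  [0→1.5]: (0.00+30.48)/2 × 1.5 = 22.86
  [1.5→5.5]: (30.48+8.64)/2 × 4 = 78.24
  [5.5→7.5]: (8.64+4.17)/2 × 2 = 12.81
  Sum = 113.91 mcg/mL·hr
Extrapolated tail: C_last / k_e = 4.17 / 0.365 = 11.425
AUC_0→∞ = 113.91 + 11.425 = 125.335 mcg/mL·hr

AUC = 125 mcg/mL·hr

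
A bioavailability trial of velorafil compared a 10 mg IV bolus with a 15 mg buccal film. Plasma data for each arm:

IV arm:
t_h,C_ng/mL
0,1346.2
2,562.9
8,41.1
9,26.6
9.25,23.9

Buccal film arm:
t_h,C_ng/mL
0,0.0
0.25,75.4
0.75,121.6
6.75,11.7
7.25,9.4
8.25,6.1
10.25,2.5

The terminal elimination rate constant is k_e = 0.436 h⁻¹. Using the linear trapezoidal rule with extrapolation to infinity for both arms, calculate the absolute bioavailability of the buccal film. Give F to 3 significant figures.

F = 0.0849

Trapezoidal AUC_0→9.25 (IV):
  [0→2]: (1346.2+562.9)/2 × 2 = 1909.1
  [2→8]: (562.9+41.1)/2 × 6 = 1812.0
  [8→9]: (41.1+26.6)/2 × 1 = 33.85
  [9→9.25]: (26.6+23.9)/2 × 0.25 = 6.3125
  Sum = 3761.2625 ng/mL·h
IV tail: 23.9/0.436 = 54.817; AUC_iv,0→∞ = 3761.2625 + 54.817 = 3816.0795 ng/mL·h
Trapezoidal AUC_0→10.25 (buccal film):
  [0→0.25]: (0.0+75.4)/2 × 0.25 = 9.425
  [0.25→0.75]: (75.4+121.6)/2 × 0.5 = 49.25
  [0.75→6.75]: (121.6+11.7)/2 × 6 = 399.9
  [6.75→7.25]: (11.7+9.4)/2 × 0.5 = 5.275
  [7.25→8.25]: (9.4+6.1)/2 × 1 = 7.75
  [8.25→10.25]: (6.1+2.5)/2 × 2 = 8.6
  Sum = 480.2 ng/mL·h
buccal film tail: 2.5/0.436 = 5.734; AUC_ev,0→∞ = 480.2 + 5.734 = 485.934 ng/mL·h
F = (AUC_ev/D_ev)/(AUC_iv/D_iv) = (485.934/15)/(3816.0795/10) = 32.3956/381.60795 = 0.0849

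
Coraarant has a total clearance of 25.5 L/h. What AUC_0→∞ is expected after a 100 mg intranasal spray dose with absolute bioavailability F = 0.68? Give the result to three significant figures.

AUC = 2.67 mg/L·h

AUC_0→∞ = F × Dose / CL
        = 0.68 × 100 / 25.5 = 2.66667 mg/L·h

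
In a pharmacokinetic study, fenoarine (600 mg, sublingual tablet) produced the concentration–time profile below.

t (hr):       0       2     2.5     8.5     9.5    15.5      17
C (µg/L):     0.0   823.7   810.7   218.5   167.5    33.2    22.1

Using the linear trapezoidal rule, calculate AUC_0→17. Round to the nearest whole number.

Trapezoidal AUC_0→17:
  [0→2]: (0.0+823.7)/2 × 2 = 823.7
  [2→2.5]: (823.7+810.7)/2 × 0.5 = 408.6
  [2.5→8.5]: (810.7+218.5)/2 × 6 = 3087.6
  [8.5→9.5]: (218.5+167.5)/2 × 1 = 193.0
  [9.5→15.5]: (167.5+33.2)/2 × 6 = 602.1
  [15.5→17]: (33.2+22.1)/2 × 1.5 = 41.475
  Sum = 5156.475 µg/L·hr

AUC = 5156 µg/L·hr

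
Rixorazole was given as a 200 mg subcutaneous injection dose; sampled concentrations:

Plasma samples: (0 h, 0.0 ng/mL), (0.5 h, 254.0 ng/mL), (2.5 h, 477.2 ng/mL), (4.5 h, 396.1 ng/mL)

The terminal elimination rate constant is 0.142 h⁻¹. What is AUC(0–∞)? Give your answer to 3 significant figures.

AUC = 4460 ng/mL·h

Trapezoidal AUC_0→4.5:
  [0→0.5]: (0.0+254.0)/2 × 0.5 = 63.5
  [0.5→2.5]: (254.0+477.2)/2 × 2 = 731.2
  [2.5→4.5]: (477.2+396.1)/2 × 2 = 873.3
  Sum = 1668.0 ng/mL·h
Extrapolated tail: C_last / k_e = 396.1 / 0.142 = 2789.437
AUC_0→∞ = 1668.0 + 2789.437 = 4457.437 ng/mL·h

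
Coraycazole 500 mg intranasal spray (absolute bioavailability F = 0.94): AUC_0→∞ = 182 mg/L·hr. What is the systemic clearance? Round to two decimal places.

CL = 2.58 L/hr

CL = F × Dose / AUC_0→∞
   = 0.94 × 500 / 182 = 2.58242 L/hr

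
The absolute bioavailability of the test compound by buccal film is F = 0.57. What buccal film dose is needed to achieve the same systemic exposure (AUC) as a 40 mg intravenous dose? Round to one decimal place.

D_buccal = 70.2 mg

For equal systemic exposure: F × D_ev = D_iv
D_ev = D_iv / F = 40 / 0.57 = 70.1754 mg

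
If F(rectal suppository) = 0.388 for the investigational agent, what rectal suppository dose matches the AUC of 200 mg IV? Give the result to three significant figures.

For equal systemic exposure: F × D_ev = D_iv
D_ev = D_iv / F = 200 / 0.388 = 515.464 mg

D_rectal = 515 mg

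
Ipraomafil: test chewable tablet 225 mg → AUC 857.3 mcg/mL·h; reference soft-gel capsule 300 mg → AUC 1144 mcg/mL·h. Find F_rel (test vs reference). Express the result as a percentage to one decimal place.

F_rel = (AUC_test/D_test) / (AUC_ref/D_ref)
      = (857.3/225) / (1144/300)
      = 3.81022 / 3.81333 = 0.9992 = 99.92%

F_rel = 99.9%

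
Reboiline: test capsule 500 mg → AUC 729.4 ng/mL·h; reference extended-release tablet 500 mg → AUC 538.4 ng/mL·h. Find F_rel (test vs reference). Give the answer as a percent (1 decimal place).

F_rel = (AUC_test/D_test) / (AUC_ref/D_ref)
      = (729.4/500) / (538.4/500)
      = 1.4588 / 1.0768 = 1.3548 = 135.48%

F_rel = 135.5%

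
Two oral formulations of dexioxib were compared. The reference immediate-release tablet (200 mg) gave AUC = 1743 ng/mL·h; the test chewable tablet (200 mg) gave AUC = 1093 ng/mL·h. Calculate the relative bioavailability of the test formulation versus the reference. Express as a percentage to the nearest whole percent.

F_rel = 63%

F_rel = (AUC_test/D_test) / (AUC_ref/D_ref)
      = (1093/200) / (1743/200)
      = 5.465 / 8.715 = 0.6271 = 62.71%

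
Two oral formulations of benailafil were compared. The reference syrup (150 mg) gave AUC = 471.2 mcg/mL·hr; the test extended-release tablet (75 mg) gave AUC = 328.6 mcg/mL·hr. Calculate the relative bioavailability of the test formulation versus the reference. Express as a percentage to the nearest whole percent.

F_rel = (AUC_test/D_test) / (AUC_ref/D_ref)
      = (328.6/75) / (471.2/150)
      = 4.38133 / 3.14133 = 1.3947 = 139.47%

F_rel = 139%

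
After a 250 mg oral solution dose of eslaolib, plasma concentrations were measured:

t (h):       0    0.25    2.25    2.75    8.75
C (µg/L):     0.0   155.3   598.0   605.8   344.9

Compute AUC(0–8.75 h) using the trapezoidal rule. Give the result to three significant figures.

Trapezoidal AUC_0→8.75:
  [0→0.25]: (0.0+155.3)/2 × 0.25 = 19.4125
  [0.25→2.25]: (155.3+598.0)/2 × 2 = 753.3
  [2.25→2.75]: (598.0+605.8)/2 × 0.5 = 300.95
  [2.75→8.75]: (605.8+344.9)/2 × 6 = 2852.1
  Sum = 3925.7625 µg/L·h

AUC = 3930 µg/L·h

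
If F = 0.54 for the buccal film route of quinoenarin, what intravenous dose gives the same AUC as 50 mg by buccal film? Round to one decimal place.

D_iv = 27.0 mg

Systemic exposure from an extravascular dose = F × D_ev, so the equivalent IV dose is F × D_ev.
D_iv = F × D_ev = 0.54 × 50 = 27 mg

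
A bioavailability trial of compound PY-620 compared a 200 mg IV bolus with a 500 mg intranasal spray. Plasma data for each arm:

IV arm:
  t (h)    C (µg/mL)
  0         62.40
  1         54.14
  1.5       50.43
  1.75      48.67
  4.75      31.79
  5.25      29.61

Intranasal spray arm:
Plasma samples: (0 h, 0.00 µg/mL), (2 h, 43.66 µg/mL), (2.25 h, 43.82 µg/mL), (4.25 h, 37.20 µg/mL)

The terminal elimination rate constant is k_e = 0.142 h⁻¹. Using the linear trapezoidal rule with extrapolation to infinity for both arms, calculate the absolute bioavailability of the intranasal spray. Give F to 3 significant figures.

F = 0.360

Trapezoidal AUC_0→5.25 (IV):
  [0→1]: (62.40+54.14)/2 × 1 = 58.27
  [1→1.5]: (54.14+50.43)/2 × 0.5 = 26.1425
  [1.5→1.75]: (50.43+48.67)/2 × 0.25 = 12.3875
  [1.75→4.75]: (48.67+31.79)/2 × 3 = 120.69
  [4.75→5.25]: (31.79+29.61)/2 × 0.5 = 15.35
  Sum = 232.84 µg/mL·h
IV tail: 29.61/0.142 = 208.521; AUC_iv,0→∞ = 232.84 + 208.521 = 441.361 µg/mL·h
Trapezoidal AUC_0→4.25 (intranasal spray):
  [0→2]: (0.00+43.66)/2 × 2 = 43.66
  [2→2.25]: (43.66+43.82)/2 × 0.25 = 10.935
  [2.25→4.25]: (43.82+37.20)/2 × 2 = 81.02
  Sum = 135.615 µg/mL·h
intranasal spray tail: 37.20/0.142 = 261.972; AUC_ev,0→∞ = 135.615 + 261.972 = 397.587 µg/mL·h
F = (AUC_ev/D_ev)/(AUC_iv/D_iv) = (397.587/500)/(441.361/200) = 0.795174/2.206805 = 0.3603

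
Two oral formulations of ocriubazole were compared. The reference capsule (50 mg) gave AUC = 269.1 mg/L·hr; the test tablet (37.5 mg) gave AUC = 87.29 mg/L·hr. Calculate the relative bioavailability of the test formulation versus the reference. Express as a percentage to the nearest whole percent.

F_rel = (AUC_test/D_test) / (AUC_ref/D_ref)
      = (87.29/37.5) / (269.1/50)
      = 2.32773 / 5.382 = 0.4325 = 43.25%

F_rel = 43%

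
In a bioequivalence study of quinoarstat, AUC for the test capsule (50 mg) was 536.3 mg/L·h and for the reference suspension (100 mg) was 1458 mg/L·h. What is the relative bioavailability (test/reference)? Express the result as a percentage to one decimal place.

F_rel = (AUC_test/D_test) / (AUC_ref/D_ref)
      = (536.3/50) / (1458/100)
      = 10.726 / 14.58 = 0.7357 = 73.57%

F_rel = 73.6%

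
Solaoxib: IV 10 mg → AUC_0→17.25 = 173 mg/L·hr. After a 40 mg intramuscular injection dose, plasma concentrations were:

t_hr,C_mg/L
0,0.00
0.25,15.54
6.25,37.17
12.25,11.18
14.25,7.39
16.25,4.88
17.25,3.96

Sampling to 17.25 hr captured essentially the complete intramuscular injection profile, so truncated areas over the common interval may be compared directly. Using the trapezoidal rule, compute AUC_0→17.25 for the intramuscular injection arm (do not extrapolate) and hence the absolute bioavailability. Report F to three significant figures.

F = 0.492

Trapezoidal AUC_0→17.25 (intramuscular injection):
  [0→0.25]: (0.00+15.54)/2 × 0.25 = 1.9425
  [0.25→6.25]: (15.54+37.17)/2 × 6 = 158.13
  [6.25→12.25]: (37.17+11.18)/2 × 6 = 145.05
  [12.25→14.25]: (11.18+7.39)/2 × 2 = 18.57
  [14.25→16.25]: (7.39+4.88)/2 × 2 = 12.27
  [16.25→17.25]: (4.88+3.96)/2 × 1 = 4.42
  Sum = 340.3825 mg/L·hr
F = (AUC_ev/D_ev)/(AUC_iv/D_iv) = (340.3825/40)/(173/10) = 8.5095625/17.3 = 0.4919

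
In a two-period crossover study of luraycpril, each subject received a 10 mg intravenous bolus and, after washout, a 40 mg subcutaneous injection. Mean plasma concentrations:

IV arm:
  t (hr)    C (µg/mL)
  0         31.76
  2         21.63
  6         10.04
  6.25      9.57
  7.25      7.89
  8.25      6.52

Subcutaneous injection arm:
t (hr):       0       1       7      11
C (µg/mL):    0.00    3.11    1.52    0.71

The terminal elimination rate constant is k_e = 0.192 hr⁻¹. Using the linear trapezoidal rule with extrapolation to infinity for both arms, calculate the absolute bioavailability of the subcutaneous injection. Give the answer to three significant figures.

F = 0.0349

Trapezoidal AUC_0→8.25 (IV):
  [0→2]: (31.76+21.63)/2 × 2 = 53.39
  [2→6]: (21.63+10.04)/2 × 4 = 63.34
  [6→6.25]: (10.04+9.57)/2 × 0.25 = 2.45125
  [6.25→7.25]: (9.57+7.89)/2 × 1 = 8.73
  [7.25→8.25]: (7.89+6.52)/2 × 1 = 7.205
  Sum = 135.11625 µg/mL·hr
IV tail: 6.52/0.192 = 33.958; AUC_iv,0→∞ = 135.11625 + 33.958 = 169.07425 µg/mL·hr
Trapezoidal AUC_0→11 (subcutaneous injection):
  [0→1]: (0.00+3.11)/2 × 1 = 1.555
  [1→7]: (3.11+1.52)/2 × 6 = 13.89
  [7→11]: (1.52+0.71)/2 × 4 = 4.46
  Sum = 19.905 µg/mL·hr
subcutaneous injection tail: 0.71/0.192 = 3.698; AUC_ev,0→∞ = 19.905 + 3.698 = 23.603 µg/mL·hr
F = (AUC_ev/D_ev)/(AUC_iv/D_iv) = (23.603/40)/(169.07425/10) = 0.590075/16.907425 = 0.0349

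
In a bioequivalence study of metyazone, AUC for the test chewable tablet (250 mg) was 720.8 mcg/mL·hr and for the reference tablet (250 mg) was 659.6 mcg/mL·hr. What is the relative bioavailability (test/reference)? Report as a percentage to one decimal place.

F_rel = (AUC_test/D_test) / (AUC_ref/D_ref)
      = (720.8/250) / (659.6/250)
      = 2.8832 / 2.6384 = 1.0928 = 109.28%

F_rel = 109.3%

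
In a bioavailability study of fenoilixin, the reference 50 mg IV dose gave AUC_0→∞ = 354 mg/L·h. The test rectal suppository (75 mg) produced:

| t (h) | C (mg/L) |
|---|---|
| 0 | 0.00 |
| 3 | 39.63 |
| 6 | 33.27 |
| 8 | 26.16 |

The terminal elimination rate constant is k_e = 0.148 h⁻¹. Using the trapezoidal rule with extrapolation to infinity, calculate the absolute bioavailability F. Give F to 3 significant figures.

F = 0.763

Trapezoidal AUC_0→8 (rectal suppository):
  [0→3]: (0.00+39.63)/2 × 3 = 59.445
  [3→6]: (39.63+33.27)/2 × 3 = 109.35
  [6→8]: (33.27+26.16)/2 × 2 = 59.43
  Sum = 228.225 mg/L·h
Tail: C_last/k_e = 26.16/0.148 = 176.757
AUC_0→∞ (rectal suppository) = 228.225 + 176.757 = 404.982 mg/L·h
F = (AUC_ev/D_ev)/(AUC_iv/D_iv) = (404.982/75)/(354/50) = 5.39976/7.08 = 0.7627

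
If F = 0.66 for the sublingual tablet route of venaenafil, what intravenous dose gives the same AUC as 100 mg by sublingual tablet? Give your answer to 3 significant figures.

Systemic exposure from an extravascular dose = F × D_ev, so the equivalent IV dose is F × D_ev.
D_iv = F × D_ev = 0.66 × 100 = 66 mg

D_iv = 66.0 mg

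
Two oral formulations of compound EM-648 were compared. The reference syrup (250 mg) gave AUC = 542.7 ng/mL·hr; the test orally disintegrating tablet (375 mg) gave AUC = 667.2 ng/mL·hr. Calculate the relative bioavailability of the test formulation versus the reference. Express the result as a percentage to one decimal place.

F_rel = (AUC_test/D_test) / (AUC_ref/D_ref)
      = (667.2/375) / (542.7/250)
      = 1.7792 / 2.1708 = 0.8196 = 81.96%

F_rel = 82.0%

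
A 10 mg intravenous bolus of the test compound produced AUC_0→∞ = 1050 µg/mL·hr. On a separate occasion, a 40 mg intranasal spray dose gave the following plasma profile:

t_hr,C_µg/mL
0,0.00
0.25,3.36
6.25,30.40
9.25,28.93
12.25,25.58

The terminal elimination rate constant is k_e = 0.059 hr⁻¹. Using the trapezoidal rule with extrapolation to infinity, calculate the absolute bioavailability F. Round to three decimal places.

Trapezoidal AUC_0→12.25 (intranasal spray):
  [0→0.25]: (0.00+3.36)/2 × 0.25 = 0.42
  [0.25→6.25]: (3.36+30.40)/2 × 6 = 101.28
  [6.25→9.25]: (30.40+28.93)/2 × 3 = 88.995
  [9.25→12.25]: (28.93+25.58)/2 × 3 = 81.765
  Sum = 272.46 µg/mL·hr
Tail: C_last/k_e = 25.58/0.059 = 433.559
AUC_0→∞ (intranasal spray) = 272.46 + 433.559 = 706.019 µg/mL·hr
F = (AUC_ev/D_ev)/(AUC_iv/D_iv) = (706.019/40)/(1050/10) = 17.650475/105 = 0.1681

F = 0.168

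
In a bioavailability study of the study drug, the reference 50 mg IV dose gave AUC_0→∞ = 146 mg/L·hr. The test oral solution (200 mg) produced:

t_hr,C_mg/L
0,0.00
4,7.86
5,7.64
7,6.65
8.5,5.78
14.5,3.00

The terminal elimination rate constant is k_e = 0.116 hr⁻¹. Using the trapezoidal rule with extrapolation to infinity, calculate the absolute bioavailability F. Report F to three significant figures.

Trapezoidal AUC_0→14.5 (oral solution):
  [0→4]: (0.00+7.86)/2 × 4 = 15.72
  [4→5]: (7.86+7.64)/2 × 1 = 7.75
  [5→7]: (7.64+6.65)/2 × 2 = 14.29
  [7→8.5]: (6.65+5.78)/2 × 1.5 = 9.3225
  [8.5→14.5]: (5.78+3.00)/2 × 6 = 26.34
  Sum = 73.4225 mg/L·hr
Tail: C_last/k_e = 3.00/0.116 = 25.862
AUC_0→∞ (oral solution) = 73.4225 + 25.862 = 99.2845 mg/L·hr
F = (AUC_ev/D_ev)/(AUC_iv/D_iv) = (99.2845/200)/(146/50) = 0.4964225/2.92 = 0.1700

F = 0.170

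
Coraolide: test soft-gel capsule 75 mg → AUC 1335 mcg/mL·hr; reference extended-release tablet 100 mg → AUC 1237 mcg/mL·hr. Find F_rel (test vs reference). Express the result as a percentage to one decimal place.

F_rel = (AUC_test/D_test) / (AUC_ref/D_ref)
      = (1335/75) / (1237/100)
      = 17.8 / 12.37 = 1.4390 = 143.90%

F_rel = 143.9%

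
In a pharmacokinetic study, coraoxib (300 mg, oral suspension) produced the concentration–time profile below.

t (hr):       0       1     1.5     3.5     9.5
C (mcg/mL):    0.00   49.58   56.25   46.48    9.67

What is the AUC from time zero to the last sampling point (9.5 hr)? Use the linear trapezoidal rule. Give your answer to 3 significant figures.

AUC = 322 mcg/mL·hr

Trapezoidal AUC_0→9.5:
  [0→1]: (0.00+49.58)/2 × 1 = 24.79
  [1→1.5]: (49.58+56.25)/2 × 0.5 = 26.4575
  [1.5→3.5]: (56.25+46.48)/2 × 2 = 102.73
  [3.5→9.5]: (46.48+9.67)/2 × 6 = 168.45
  Sum = 322.4275 mcg/mL·hr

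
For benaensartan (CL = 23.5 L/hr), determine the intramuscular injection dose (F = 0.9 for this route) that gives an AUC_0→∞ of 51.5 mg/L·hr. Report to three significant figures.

Dose = CL × AUC_0→∞ / F
     = 23.5 × 51.5 / 0.9 = 1344.72 mg

Dose = 1340 mg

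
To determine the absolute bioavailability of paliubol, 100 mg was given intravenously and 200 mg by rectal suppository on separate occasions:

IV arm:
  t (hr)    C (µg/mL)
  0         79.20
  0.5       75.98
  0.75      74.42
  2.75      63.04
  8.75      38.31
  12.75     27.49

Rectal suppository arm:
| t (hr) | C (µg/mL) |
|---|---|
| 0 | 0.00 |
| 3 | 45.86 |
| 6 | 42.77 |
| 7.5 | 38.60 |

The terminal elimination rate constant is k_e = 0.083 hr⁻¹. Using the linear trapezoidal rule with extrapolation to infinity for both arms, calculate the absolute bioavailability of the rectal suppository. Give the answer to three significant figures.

Trapezoidal AUC_0→12.75 (IV):
  [0→0.5]: (79.20+75.98)/2 × 0.5 = 38.795
  [0.5→0.75]: (75.98+74.42)/2 × 0.25 = 18.8
  [0.75→2.75]: (74.42+63.04)/2 × 2 = 137.46
  [2.75→8.75]: (63.04+38.31)/2 × 6 = 304.05
  [8.75→12.75]: (38.31+27.49)/2 × 4 = 131.6
  Sum = 630.705 µg/mL·hr
IV tail: 27.49/0.083 = 331.205; AUC_iv,0→∞ = 630.705 + 331.205 = 961.91 µg/mL·hr
Trapezoidal AUC_0→7.5 (rectal suppository):
  [0→3]: (0.00+45.86)/2 × 3 = 68.79
  [3→6]: (45.86+42.77)/2 × 3 = 132.945
  [6→7.5]: (42.77+38.60)/2 × 1.5 = 61.0275
  Sum = 262.7625 µg/mL·hr
rectal suppository tail: 38.60/0.083 = 465.060; AUC_ev,0→∞ = 262.7625 + 465.060 = 727.8225 µg/mL·hr
F = (AUC_ev/D_ev)/(AUC_iv/D_iv) = (727.8225/200)/(961.91/100) = 3.6391125/9.6191 = 0.3783

F = 0.378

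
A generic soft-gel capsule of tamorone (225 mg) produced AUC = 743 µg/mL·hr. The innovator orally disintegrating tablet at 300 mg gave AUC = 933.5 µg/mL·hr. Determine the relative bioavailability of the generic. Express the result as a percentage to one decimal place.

F_rel = 106.1%

F_rel = (AUC_test/D_test) / (AUC_ref/D_ref)
      = (743/225) / (933.5/300)
      = 3.30222 / 3.11167 = 1.0612 = 106.12%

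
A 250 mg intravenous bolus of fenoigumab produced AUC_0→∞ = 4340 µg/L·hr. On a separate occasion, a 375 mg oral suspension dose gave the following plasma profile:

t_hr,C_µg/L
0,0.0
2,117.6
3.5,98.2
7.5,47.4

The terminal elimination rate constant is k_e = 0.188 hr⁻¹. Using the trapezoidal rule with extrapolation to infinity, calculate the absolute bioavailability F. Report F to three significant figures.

F = 0.126

Trapezoidal AUC_0→7.5 (oral suspension):
  [0→2]: (0.0+117.6)/2 × 2 = 117.6
  [2→3.5]: (117.6+98.2)/2 × 1.5 = 161.85
  [3.5→7.5]: (98.2+47.4)/2 × 4 = 291.2
  Sum = 570.65 µg/L·hr
Tail: C_last/k_e = 47.4/0.188 = 252.128
AUC_0→∞ (oral suspension) = 570.65 + 252.128 = 822.778 µg/L·hr
F = (AUC_ev/D_ev)/(AUC_iv/D_iv) = (822.778/375)/(4340/250) = 2.19407/17.36 = 0.1264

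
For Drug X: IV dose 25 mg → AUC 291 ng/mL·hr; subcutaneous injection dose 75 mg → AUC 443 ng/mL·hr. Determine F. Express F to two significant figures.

F = 0.51

F = (AUC_ev / D_ev) / (AUC_iv / D_iv)
  = (443/75) / (291/25)
  = 5.90667 / 11.64 = 0.5074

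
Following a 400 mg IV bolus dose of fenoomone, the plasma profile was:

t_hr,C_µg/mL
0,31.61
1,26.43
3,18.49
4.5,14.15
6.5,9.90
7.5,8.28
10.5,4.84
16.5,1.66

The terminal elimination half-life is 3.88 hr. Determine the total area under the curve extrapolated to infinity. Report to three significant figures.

Trapezoidal AUC_0→16.5:
  [0→1]: (31.61+26.43)/2 × 1 = 29.02
  [1→3]: (26.43+18.49)/2 × 2 = 44.92
  [3→4.5]: (18.49+14.15)/2 × 1.5 = 24.48
  [4.5→6.5]: (14.15+9.90)/2 × 2 = 24.05
  [6.5→7.5]: (9.90+8.28)/2 × 1 = 9.09
  [7.5→10.5]: (8.28+4.84)/2 × 3 = 19.68
  [10.5→16.5]: (4.84+1.66)/2 × 6 = 19.5
  Sum = 170.74 µg/mL·hr
k_e = ln2 / t½ = 0.693147 / 3.88 = 0.1786 hr^-1
Extrapolated tail: C_last / k_e = 1.66 / 0.1786 = 9.295
AUC_0→∞ = 170.74 + 9.295 = 180.035 µg/mL·hr

AUC = 180 µg/mL·hr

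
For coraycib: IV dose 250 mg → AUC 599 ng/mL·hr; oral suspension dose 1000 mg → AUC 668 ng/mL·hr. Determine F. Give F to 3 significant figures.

F = (AUC_ev / D_ev) / (AUC_iv / D_iv)
  = (668/1000) / (599/250)
  = 0.668 / 2.396 = 0.2788

F = 0.279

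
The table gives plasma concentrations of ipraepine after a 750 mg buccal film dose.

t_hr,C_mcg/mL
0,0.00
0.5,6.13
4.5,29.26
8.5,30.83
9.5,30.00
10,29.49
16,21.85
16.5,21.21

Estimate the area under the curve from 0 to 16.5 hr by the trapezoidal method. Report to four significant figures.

AUC = 402.6 mcg/mL·hr

Trapezoidal AUC_0→16.5:
  [0→0.5]: (0.00+6.13)/2 × 0.5 = 1.5325
  [0.5→4.5]: (6.13+29.26)/2 × 4 = 70.78
  [4.5→8.5]: (29.26+30.83)/2 × 4 = 120.18
  [8.5→9.5]: (30.83+30.00)/2 × 1 = 30.415
  [9.5→10]: (30.00+29.49)/2 × 0.5 = 14.8725
  [10→16]: (29.49+21.85)/2 × 6 = 154.02
  [16→16.5]: (21.85+21.21)/2 × 0.5 = 10.765
  Sum = 402.565 mcg/mL·hr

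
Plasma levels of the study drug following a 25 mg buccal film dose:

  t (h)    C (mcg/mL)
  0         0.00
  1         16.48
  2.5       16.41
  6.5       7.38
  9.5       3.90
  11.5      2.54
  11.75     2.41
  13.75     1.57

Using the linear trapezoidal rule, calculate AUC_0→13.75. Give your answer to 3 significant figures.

Trapezoidal AUC_0→13.75:
  [0→1]: (0.00+16.48)/2 × 1 = 8.24
  [1→2.5]: (16.48+16.41)/2 × 1.5 = 24.6675
  [2.5→6.5]: (16.41+7.38)/2 × 4 = 47.58
  [6.5→9.5]: (7.38+3.90)/2 × 3 = 16.92
  [9.5→11.5]: (3.90+2.54)/2 × 2 = 6.44
  [11.5→11.75]: (2.54+2.41)/2 × 0.25 = 0.61875
  [11.75→13.75]: (2.41+1.57)/2 × 2 = 3.98
  Sum = 108.44625 mcg/mL·h

AUC = 108 mcg/mL·h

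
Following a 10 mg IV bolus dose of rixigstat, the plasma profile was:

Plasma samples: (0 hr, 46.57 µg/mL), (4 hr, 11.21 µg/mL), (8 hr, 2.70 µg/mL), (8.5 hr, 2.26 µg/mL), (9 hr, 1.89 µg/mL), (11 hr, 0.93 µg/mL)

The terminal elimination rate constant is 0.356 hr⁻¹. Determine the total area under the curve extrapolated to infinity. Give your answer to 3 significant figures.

AUC = 151 µg/mL·hr

Trapezoidal AUC_0→11:
  [0→4]: (46.57+11.21)/2 × 4 = 115.56
  [4→8]: (11.21+2.70)/2 × 4 = 27.82
  [8→8.5]: (2.70+2.26)/2 × 0.5 = 1.24
  [8.5→9]: (2.26+1.89)/2 × 0.5 = 1.0375
  [9→11]: (1.89+0.93)/2 × 2 = 2.82
  Sum = 148.4775 µg/mL·hr
Extrapolated tail: C_last / k_e = 0.93 / 0.356 = 2.612
AUC_0→∞ = 148.4775 + 2.612 = 151.0895 µg/mL·hr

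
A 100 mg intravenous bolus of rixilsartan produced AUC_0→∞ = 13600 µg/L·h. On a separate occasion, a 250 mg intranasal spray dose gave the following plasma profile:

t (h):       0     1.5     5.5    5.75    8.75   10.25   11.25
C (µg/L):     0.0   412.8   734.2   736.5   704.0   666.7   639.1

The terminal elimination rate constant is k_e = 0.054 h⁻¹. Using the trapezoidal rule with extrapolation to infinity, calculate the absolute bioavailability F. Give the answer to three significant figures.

F = 0.543

Trapezoidal AUC_0→11.25 (intranasal spray):
  [0→1.5]: (0.0+412.8)/2 × 1.5 = 309.6
  [1.5→5.5]: (412.8+734.2)/2 × 4 = 2294.0
  [5.5→5.75]: (734.2+736.5)/2 × 0.25 = 183.8375
  [5.75→8.75]: (736.5+704.0)/2 × 3 = 2160.75
  [8.75→10.25]: (704.0+666.7)/2 × 1.5 = 1028.025
  [10.25→11.25]: (666.7+639.1)/2 × 1 = 652.9
  Sum = 6629.1125 µg/L·h
Tail: C_last/k_e = 639.1/0.054 = 11835.185
AUC_0→∞ (intranasal spray) = 6629.1125 + 11835.185 = 18464.2975 µg/L·h
F = (AUC_ev/D_ev)/(AUC_iv/D_iv) = (18464.2975/250)/(13600/100) = 73.85719/136 = 0.5431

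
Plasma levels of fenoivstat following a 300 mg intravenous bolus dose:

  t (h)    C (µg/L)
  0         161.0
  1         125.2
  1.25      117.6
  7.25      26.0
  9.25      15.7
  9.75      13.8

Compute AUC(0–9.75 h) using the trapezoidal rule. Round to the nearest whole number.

Trapezoidal AUC_0→9.75:
  [0→1]: (161.0+125.2)/2 × 1 = 143.1
  [1→1.25]: (125.2+117.6)/2 × 0.25 = 30.35
  [1.25→7.25]: (117.6+26.0)/2 × 6 = 430.8
  [7.25→9.25]: (26.0+15.7)/2 × 2 = 41.7
  [9.25→9.75]: (15.7+13.8)/2 × 0.5 = 7.375
  Sum = 653.325 µg/L·h

AUC = 653 µg/L·h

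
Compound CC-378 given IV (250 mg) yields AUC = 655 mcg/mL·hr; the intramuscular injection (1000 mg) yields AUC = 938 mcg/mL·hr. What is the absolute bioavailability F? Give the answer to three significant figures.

F = 0.358

F = (AUC_ev / D_ev) / (AUC_iv / D_iv)
  = (938/1000) / (655/250)
  = 0.938 / 2.62 = 0.3580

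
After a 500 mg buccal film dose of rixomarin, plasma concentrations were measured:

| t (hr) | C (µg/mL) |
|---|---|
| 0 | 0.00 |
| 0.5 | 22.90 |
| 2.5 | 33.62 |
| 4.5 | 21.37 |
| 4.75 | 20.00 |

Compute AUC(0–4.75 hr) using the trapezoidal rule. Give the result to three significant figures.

Trapezoidal AUC_0→4.75:
  [0→0.5]: (0.00+22.90)/2 × 0.5 = 5.725
  [0.5→2.5]: (22.90+33.62)/2 × 2 = 56.52
  [2.5→4.5]: (33.62+21.37)/2 × 2 = 54.99
  [4.5→4.75]: (21.37+20.00)/2 × 0.25 = 5.17125
  Sum = 122.40625 µg/mL·hr

AUC = 122 µg/mL·hr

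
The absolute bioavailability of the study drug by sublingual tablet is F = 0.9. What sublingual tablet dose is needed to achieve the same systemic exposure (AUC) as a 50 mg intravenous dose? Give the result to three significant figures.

D_sublingual = 55.6 mg

For equal systemic exposure: F × D_ev = D_iv
D_ev = D_iv / F = 50 / 0.9 = 55.5556 mg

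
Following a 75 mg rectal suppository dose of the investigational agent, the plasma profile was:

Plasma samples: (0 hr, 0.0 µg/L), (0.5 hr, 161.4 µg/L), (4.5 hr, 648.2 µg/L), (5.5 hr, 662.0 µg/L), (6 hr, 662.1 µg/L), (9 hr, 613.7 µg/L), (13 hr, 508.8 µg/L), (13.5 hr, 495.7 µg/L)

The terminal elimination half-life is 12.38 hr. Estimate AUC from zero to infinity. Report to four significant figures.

Trapezoidal AUC_0→13.5:
  [0→0.5]: (0.0+161.4)/2 × 0.5 = 40.35
  [0.5→4.5]: (161.4+648.2)/2 × 4 = 1619.2
  [4.5→5.5]: (648.2+662.0)/2 × 1 = 655.1
  [5.5→6]: (662.0+662.1)/2 × 0.5 = 331.025
  [6→9]: (662.1+613.7)/2 × 3 = 1913.7
  [9→13]: (613.7+508.8)/2 × 4 = 2245.0
  [13→13.5]: (508.8+495.7)/2 × 0.5 = 251.125
  Sum = 7055.5 µg/L·hr
k_e = ln2 / t½ = 0.693147 / 12.38 = 0.0560 hr^-1
Extrapolated tail: C_last / k_e = 495.7 / 0.056 = 8851.786
AUC_0→∞ = 7055.5 + 8851.786 = 15907.286 µg/L·hr

AUC = 15910 µg/L·hr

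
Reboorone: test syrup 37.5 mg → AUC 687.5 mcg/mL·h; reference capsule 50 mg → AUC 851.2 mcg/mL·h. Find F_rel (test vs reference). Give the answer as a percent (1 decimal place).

F_rel = 107.7%

F_rel = (AUC_test/D_test) / (AUC_ref/D_ref)
      = (687.5/37.5) / (851.2/50)
      = 18.3333 / 17.024 = 1.0769 = 107.69%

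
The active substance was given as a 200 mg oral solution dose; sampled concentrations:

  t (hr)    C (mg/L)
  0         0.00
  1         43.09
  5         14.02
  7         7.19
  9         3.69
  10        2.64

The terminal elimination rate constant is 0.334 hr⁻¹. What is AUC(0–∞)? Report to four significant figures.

Trapezoidal AUC_0→10:
  [0→1]: (0.00+43.09)/2 × 1 = 21.545
  [1→5]: (43.09+14.02)/2 × 4 = 114.22
  [5→7]: (14.02+7.19)/2 × 2 = 21.21
  [7→9]: (7.19+3.69)/2 × 2 = 10.88
  [9→10]: (3.69+2.64)/2 × 1 = 3.165
  Sum = 171.02 mg/L·hr
Extrapolated tail: C_last / k_e = 2.64 / 0.334 = 7.904
AUC_0→∞ = 171.02 + 7.904 = 178.924 mg/L·hr

AUC = 178.9 mg/L·hr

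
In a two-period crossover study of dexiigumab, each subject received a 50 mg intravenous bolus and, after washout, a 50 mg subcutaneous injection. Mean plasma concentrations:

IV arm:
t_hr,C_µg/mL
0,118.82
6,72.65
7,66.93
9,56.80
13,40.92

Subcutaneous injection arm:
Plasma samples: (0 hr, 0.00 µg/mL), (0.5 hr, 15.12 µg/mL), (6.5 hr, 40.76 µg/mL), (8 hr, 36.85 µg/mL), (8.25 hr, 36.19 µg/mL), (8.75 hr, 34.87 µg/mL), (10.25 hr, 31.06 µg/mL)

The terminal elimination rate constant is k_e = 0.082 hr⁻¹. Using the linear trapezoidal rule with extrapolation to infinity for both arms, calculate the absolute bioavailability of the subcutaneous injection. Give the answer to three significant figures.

Trapezoidal AUC_0→13 (IV):
  [0→6]: (118.82+72.65)/2 × 6 = 574.41
  [6→7]: (72.65+66.93)/2 × 1 = 69.79
  [7→9]: (66.93+56.80)/2 × 2 = 123.73
  [9→13]: (56.80+40.92)/2 × 4 = 195.44
  Sum = 963.37 µg/mL·hr
IV tail: 40.92/0.082 = 499.024; AUC_iv,0→∞ = 963.37 + 499.024 = 1462.394 µg/mL·hr
Trapezoidal AUC_0→10.25 (subcutaneous injection):
  [0→0.5]: (0.00+15.12)/2 × 0.5 = 3.78
  [0.5→6.5]: (15.12+40.76)/2 × 6 = 167.64
  [6.5→8]: (40.76+36.85)/2 × 1.5 = 58.2075
  [8→8.25]: (36.85+36.19)/2 × 0.25 = 9.13
  [8.25→8.75]: (36.19+34.87)/2 × 0.5 = 17.765
  [8.75→10.25]: (34.87+31.06)/2 × 1.5 = 49.4475
  Sum = 305.97 µg/mL·hr
subcutaneous injection tail: 31.06/0.082 = 378.780; AUC_ev,0→∞ = 305.97 + 378.780 = 684.75 µg/mL·hr
F = (AUC_ev/D_ev)/(AUC_iv/D_iv) = (684.75/50)/(1462.394/50) = 13.695/29.24788 = 0.4682

F = 0.468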